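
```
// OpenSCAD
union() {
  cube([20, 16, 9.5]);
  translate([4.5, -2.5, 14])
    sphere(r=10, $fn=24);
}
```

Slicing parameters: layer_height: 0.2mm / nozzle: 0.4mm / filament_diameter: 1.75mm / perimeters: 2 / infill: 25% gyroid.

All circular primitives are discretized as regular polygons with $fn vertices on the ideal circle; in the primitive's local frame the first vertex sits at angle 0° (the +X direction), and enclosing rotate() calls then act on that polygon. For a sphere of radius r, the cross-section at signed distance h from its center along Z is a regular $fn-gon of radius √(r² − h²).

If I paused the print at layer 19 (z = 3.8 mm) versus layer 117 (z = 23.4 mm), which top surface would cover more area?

Layer 19 (z = 3.8): the 20×16 cube contributes its full rectangle (area 320.00 mm²); the sphere at (4.5, -2.5) does not reach this height (|z−center|=10.200 > r=10); Taking the union: only the 20×16 cube is present, so the union is just that shape — area = 320.00 mm². So its area = 320.00 mm². Layer 117 (z = 23.4): the cube is absent (z outside [0, 9.5]); the sphere at (4.5, -2.5): section is a regular 24-gon, circumradius = √(r²−h²) = √(10²−9.4²) = 3.412 (area = (24/2)·3.412²·sin(360°/24) = 36.15 mm²); Merging all regions: only the r=10 sphere at (4.5, -2.5) is present, so the union is just that shape — area = 36.15 mm². So its area = 36.15 mm². Layer 19 is larger (320.00 vs 36.15 mm²).

layer 19 (z = 3.8 mm)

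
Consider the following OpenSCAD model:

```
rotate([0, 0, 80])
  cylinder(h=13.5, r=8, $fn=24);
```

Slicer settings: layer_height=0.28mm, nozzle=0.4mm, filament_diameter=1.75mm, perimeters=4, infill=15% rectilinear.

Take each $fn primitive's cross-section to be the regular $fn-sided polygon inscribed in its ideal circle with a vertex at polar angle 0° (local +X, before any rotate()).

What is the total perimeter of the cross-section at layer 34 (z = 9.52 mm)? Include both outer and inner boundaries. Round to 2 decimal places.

50.12 mm

At z = 9.52 mm: the cylinder: section is a regular 24-gon, circumradius r=8 (perimeter = 2·24·8.000·sin(180°/24) = 50.12 mm); (rotated 80° about Z; rotation is an isometry so areas/perimeters/island counts are preserved). Overall, the cross-section is a single solid region. Total boundary length (outer) = 50.12 mm.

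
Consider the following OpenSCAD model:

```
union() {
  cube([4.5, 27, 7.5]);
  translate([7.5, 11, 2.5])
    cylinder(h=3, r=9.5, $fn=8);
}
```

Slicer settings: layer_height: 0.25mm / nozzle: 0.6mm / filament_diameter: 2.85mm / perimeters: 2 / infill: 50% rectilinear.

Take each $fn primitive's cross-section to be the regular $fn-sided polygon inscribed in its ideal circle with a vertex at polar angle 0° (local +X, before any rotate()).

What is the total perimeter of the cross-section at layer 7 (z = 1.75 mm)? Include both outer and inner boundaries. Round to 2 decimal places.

At z = 1.75 mm: the cube (footprint 4.5×27) is included at this height (perimeter 63.00 mm); the cylinder at (7.5, 11) does not reach this height (z outside [2.5, 5.5]); Combining (union): only the 4.5×27 cube is present, so the union is just that shape — boundary = 63.00 mm. Overall, the cross-section is a single solid region. Total boundary length (outer) = 63.00 mm.

63.00 mm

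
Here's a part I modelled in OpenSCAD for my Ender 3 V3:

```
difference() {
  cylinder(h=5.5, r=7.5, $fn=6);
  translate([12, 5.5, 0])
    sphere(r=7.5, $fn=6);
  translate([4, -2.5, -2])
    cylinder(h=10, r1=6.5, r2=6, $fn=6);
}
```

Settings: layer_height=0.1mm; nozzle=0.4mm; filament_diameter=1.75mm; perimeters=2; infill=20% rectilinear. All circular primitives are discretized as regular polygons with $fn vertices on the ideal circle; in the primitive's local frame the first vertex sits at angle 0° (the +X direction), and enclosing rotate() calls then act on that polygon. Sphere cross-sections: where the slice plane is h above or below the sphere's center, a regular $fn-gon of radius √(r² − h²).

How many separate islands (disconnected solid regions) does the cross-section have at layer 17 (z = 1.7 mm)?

At z = 1.7 mm: the r=7.5 cylinder gives a regular 6-gon of circumradius 7.5 (constant along its height); the sphere at (12, 5.5): section is a regular 6-gon, circumradius = √(r²−h²) = √(7.5²−1.7²) = 7.305; the cone at (4, -2.5) (r1=6.5→r2=6) has section circumradius 6.315 here — a regular 6-gon; After the difference (first − rest): starting from the r=7.5 cylinder, the r=7.5 sphere at (12, 5.5) misses the remaining region (no effect); the cone at (4, -2.5) partially overlaps it — only the 64.93 mm² overlap (of its 103.61 mm²) is removed, clipping the outline — 1 connected region. Overall, the cross-section is a single solid region. Island count = 1.

1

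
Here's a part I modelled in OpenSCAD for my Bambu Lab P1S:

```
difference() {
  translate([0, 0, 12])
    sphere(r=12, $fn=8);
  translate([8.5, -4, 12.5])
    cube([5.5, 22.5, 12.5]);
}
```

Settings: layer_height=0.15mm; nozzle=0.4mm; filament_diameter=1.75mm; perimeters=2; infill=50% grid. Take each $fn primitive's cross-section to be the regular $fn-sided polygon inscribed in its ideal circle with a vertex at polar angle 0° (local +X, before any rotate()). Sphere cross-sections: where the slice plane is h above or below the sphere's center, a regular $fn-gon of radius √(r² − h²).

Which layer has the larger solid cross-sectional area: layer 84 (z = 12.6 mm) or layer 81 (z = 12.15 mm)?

layer 81 (z = 12.15 mm)

Layer 84 (z = 12.6): the r=12 sphere slices to a regular 8-gon of circumradius 11.985 (√(r²−h²) with h=0.6 from center) (area = (8/2)·11.985²·sin(360°/8) = 406.28 mm²); the 5.5×22.5 cube at (8.5, -4) contributes its full rectangle (area 123.75 mm²); After the difference (first − rest): starting from the r=12 sphere (406.28 mm²), the 5.5×22.5 cube at (8.5, -4) partially overlaps it — only the 25.29 mm² overlap (of its 123.75 mm²) is removed, clipping the outline — area = 380.99 mm². So its area = 380.99 mm². Layer 81 (z = 12.15): the sphere: section is a regular 8-gon, circumradius = √(r²−h²) = √(12²−0.15²) = 11.999 (area = (8/2)·11.999²·sin(360°/8) = 407.23 mm²); the cube at (8.5, -4) is not intersected at this z (z outside [12.5, 25]); After the difference (first − rest): none of the subtracted shapes is present at this height, so the r=12 sphere is unchanged — area = 407.23 mm². So its area = 407.23 mm². Layer 81 is larger (407.23 vs 380.99 mm²).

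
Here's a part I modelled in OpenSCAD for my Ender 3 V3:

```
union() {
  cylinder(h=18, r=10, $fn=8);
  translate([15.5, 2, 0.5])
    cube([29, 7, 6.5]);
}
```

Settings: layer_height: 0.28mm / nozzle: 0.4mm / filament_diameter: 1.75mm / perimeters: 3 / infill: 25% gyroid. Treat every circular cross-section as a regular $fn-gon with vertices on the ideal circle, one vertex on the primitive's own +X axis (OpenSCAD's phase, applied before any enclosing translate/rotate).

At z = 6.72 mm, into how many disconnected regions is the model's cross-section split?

At z = 6.72 mm: the cylinder: section is a regular 8-gon, circumradius r=10; the cube at (15.5, 2) is present — its section is the full 29×7 rectangle; Merging all regions: the 2 present regions are separate (no shared area or edge), so areas and boundary lengths simply add and each stays a separate island — 2 connected regions. The result has 2 disconnected regions.

2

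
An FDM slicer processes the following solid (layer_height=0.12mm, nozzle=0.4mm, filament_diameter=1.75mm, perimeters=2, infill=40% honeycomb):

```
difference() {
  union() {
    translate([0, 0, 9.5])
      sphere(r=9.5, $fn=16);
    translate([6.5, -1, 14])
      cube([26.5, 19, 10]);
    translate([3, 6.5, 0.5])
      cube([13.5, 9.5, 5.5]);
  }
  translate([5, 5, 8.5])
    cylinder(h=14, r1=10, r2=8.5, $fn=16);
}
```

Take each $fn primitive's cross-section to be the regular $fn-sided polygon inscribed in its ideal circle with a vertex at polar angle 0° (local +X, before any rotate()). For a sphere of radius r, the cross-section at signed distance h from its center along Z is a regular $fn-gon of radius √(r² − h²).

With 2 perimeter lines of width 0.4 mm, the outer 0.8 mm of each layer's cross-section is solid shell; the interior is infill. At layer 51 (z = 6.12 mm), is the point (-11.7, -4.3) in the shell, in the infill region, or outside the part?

outside

At z = 6.12 mm: the r=9.5 sphere slices to a regular 16-gon of circumradius 8.878 (√(r²−h²) with h=3.38 from center); the cube at (6.5, -1) is absent (z outside [14, 24]); the cube at (3, 6.5) is not intersected at this z (z outside [0.5, 6]); Combining (union): only the r=9.5 sphere is present, so the union is just that shape — 1 connected region; the cone at (5, 5) does not reach this height (z outside [8.5, 22.5]); Taking the first minus the rest: none of the subtracted shapes is present at this height, so the result so far is unchanged — 1 connected region. Overall, the cross-section is a single solid region. The nearest boundary edge runs (-8.88, 0.00)→(-8.20, -3.40); distance from the point to it = 3.61 mm. The point is not inside any of the regions above, so it lies outside the cross-section (3.61 mm from the nearest boundary).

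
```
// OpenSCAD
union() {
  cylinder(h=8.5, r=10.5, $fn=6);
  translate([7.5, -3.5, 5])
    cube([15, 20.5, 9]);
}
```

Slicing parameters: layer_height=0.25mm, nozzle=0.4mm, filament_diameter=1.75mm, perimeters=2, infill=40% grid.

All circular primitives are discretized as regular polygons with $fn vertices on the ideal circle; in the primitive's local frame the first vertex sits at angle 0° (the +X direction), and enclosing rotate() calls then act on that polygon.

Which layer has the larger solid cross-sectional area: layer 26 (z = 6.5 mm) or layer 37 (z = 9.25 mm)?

layer 26 (z = 6.5 mm)

Layer 26 (z = 6.5): the r=10.5 cylinder contributes a regular 6-gon of circumradius 10.5 (area = (6/2)·10.500²·sin(360°/6) = 286.44 mm²); the cube at (7.5, -3.5) is present — its section is the full 15×20.5 rectangle (area 307.50 mm²); Taking the union: the regions partially overlap — summed areas 593.94 mm² minus the doubly-counted overlap 14.76 mm² gives 579.18 mm² — area = 579.18 mm². So its area = 579.18 mm². Layer 37 (z = 9.25): the cylinder is not intersected at this z (z outside [0, 8.5]); the 15×20.5 cube at (7.5, -3.5) contributes its full rectangle (area 307.50 mm²); Taking the union: only the 15×20.5 cube at (7.5, -3.5) is present, so the union is just that shape — area = 307.50 mm². So its area = 307.50 mm². Layer 26 is larger (579.18 vs 307.50 mm²).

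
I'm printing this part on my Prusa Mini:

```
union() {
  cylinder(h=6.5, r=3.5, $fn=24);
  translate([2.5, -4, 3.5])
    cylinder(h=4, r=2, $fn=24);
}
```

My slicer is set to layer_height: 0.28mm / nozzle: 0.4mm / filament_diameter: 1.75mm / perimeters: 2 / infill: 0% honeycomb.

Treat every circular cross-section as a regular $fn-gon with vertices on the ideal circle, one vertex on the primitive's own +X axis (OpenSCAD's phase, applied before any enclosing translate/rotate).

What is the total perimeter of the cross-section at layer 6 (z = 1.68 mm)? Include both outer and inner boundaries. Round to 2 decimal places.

21.93 mm

At z = 1.68 mm: the cylinder: section is a regular 24-gon, circumradius r=3.5 (perimeter = 2·24·3.500·sin(180°/24) = 21.93 mm); the cylinder at (2.5, -4) does not reach this height (z outside [3.5, 7.5]); Taking the union: only the r=3.5 cylinder is present, so the union is just that shape — boundary = 21.93 mm. Overall, the cross-section is a single solid region. Total boundary length (outer) = 21.93 mm.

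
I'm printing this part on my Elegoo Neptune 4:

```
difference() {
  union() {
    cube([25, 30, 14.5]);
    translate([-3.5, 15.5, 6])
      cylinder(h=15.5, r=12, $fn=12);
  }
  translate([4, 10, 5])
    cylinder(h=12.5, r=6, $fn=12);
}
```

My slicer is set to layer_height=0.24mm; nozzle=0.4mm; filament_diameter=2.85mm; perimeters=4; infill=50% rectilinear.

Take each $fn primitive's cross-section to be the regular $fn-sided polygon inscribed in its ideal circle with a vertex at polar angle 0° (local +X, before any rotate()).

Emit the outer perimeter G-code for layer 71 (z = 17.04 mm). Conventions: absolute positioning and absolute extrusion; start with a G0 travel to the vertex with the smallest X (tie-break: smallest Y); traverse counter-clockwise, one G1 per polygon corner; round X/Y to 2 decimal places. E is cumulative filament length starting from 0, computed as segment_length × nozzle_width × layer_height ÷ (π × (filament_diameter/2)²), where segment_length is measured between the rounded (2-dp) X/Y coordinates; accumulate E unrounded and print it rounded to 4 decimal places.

At z = 17.04 mm: the cube is not intersected at this z (z outside [0, 14.5]); the r=12 cylinder at (-3.5, 15.5) contributes a regular 12-gon of circumradius 12; Combining (union): only the r=12 cylinder at (-3.5, 15.5) is present, so the union is just that shape — 1 connected region; the r=6 cylinder at (4, 10) gives a regular 12-gon of circumradius 6 (constant along its height); Taking the first minus the rest: starting from the result so far, the r=6 cylinder at (4, 10) partially overlaps it — only the 76.47 mm² overlap (of its 108.00 mm²) is removed, clipping the outline — 1 connected region. The outline is a single polygon with 19 vertices. Extrusion per mm of travel: 0.4 × 0.24 / (π × 1.425²) = 0.015048. Accumulating E over each segment gives final E = 1.2434.

G0 X-15.50 Y15.50 Z17.04
G1 X-13.89 Y9.50 E0.0935
G1 X-9.50 Y5.11 E0.1869
G1 X-3.50 Y3.50 E0.2804
G1 X1.18 Y4.75 E0.3533
G1 X1.00 Y4.80 E0.3561
G1 X-1.20 Y7.00 E0.4029
G1 X-2.00 Y10.00 E0.4496
G1 X-1.20 Y13.00 E0.4964
G1 X1.00 Y15.20 E0.5432
G1 X4.00 Y16.00 E0.5899
G1 X7.00 Y15.20 E0.6366
G1 X8.12 Y14.08 E0.6605
G1 X8.50 Y15.50 E0.6826
G1 X6.89 Y21.50 E0.7761
G1 X2.50 Y25.89 E0.8695
G1 X-3.50 Y27.50 E0.9630
G1 X-9.50 Y25.89 E1.0565
G1 X-13.89 Y21.50 E1.1499
G1 X-15.50 Y15.50 E1.2434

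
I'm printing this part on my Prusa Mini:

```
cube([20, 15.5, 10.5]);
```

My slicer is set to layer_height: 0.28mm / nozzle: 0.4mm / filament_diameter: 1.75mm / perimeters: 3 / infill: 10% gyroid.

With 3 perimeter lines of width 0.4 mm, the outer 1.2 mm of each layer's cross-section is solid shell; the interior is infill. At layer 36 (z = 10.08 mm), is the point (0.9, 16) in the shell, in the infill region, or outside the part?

At z = 10.08 mm: the 20×15.5 cube contributes its full rectangle. Overall, the cross-section is a single solid region. The nearest boundary edge runs (20.00, 15.50)→(0.00, 15.50); distance from the point to it = 0.50 mm. The point is not inside any of the regions above, so it lies outside the cross-section (0.50 mm from the nearest boundary).

outside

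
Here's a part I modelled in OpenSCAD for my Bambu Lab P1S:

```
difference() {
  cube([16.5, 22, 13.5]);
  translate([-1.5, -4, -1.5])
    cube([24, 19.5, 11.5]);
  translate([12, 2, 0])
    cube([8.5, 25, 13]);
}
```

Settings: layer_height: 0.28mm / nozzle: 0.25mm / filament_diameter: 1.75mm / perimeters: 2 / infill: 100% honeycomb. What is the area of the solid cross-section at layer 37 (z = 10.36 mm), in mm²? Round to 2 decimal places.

At z = 10.36 mm: the cube is present — its section is the full 16.5×22 rectangle (area 363.00 mm²); the cube at (-1.5, -4) does not reach this height (z outside [-1.5, 10]); the cube at (12, 2) is present — its section is the full 8.5×25 rectangle (area 212.50 mm²); Subtracting the remaining from the first: starting from the 16.5×22 cube (363.00 mm²), the 8.5×25 cube at (12, 2) partially overlaps it — only the 90.00 mm² overlap (of its 212.50 mm²) is removed, clipping the outline — area = 273.00 mm². Overall, the cross-section is a single solid region. Net area = 273.00 mm².

273.00 mm²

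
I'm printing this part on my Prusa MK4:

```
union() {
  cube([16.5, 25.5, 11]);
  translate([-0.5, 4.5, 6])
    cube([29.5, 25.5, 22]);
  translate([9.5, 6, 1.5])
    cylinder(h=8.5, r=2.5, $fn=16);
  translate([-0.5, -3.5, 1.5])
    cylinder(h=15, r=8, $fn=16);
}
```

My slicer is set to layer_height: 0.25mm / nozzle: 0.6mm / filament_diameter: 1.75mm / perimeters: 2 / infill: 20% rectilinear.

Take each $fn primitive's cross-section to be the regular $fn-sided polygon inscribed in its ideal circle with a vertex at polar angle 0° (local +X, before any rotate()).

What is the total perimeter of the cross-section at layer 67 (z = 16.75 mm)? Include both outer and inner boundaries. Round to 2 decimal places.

110.00 mm

At z = 16.75 mm: the cube does not reach this height (z outside [0, 11]); the cube at (-0.5, 4.5) is present — its section is the full 29.5×25.5 rectangle (perimeter 110.00 mm); the cylinder at (9.5, 6) does not reach this height (z outside [1.5, 10]); the cylinder at (-0.5, -3.5) is absent (z outside [1.5, 16.5]); Merging all regions: only the 29.5×25.5 cube at (-0.5, 4.5) is present, so the union is just that shape — boundary = 110.00 mm. Overall, the cross-section is a single solid region. Total boundary length (outer) = 110.00 mm.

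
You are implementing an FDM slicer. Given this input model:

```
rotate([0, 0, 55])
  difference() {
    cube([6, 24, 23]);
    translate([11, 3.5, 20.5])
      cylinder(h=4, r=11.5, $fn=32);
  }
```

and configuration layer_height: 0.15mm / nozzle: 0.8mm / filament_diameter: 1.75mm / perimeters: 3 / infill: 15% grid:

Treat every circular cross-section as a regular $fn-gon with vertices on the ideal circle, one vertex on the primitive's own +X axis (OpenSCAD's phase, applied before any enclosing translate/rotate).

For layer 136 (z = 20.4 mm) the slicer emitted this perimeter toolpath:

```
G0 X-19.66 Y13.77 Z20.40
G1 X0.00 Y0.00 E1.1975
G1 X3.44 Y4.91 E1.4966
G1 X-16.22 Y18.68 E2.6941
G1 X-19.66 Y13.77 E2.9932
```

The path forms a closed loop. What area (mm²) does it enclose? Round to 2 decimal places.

Apply the shoelace formula to the sequence of (X, Y) vertices; enclosed area = 143.90 mm².

143.90 mm²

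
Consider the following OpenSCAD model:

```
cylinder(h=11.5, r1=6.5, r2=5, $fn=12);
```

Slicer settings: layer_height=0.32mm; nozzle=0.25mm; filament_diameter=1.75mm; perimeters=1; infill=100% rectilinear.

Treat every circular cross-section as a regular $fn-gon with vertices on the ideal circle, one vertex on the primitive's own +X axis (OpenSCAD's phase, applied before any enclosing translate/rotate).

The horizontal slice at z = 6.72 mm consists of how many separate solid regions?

1

At z = 6.72 mm: the cone contributes a regular 12-gon of circumradius 5.623 (interpolated between r1=6.5 and r2=5 at t=0.584). The result has 1 disconnected region.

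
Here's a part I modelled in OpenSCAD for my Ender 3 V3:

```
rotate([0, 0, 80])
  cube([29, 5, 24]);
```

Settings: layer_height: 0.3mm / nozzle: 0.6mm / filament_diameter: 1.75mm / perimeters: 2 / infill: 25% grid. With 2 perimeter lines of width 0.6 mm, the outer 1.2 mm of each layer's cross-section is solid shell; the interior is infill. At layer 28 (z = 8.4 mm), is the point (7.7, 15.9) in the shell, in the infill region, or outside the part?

outside

At z = 8.4 mm: the cube is present — its section is the full 29×5 rectangle; (rotated 80° about Z; rotation is an isometry so areas/perimeters/island counts are preserved). Overall, the cross-section is a single solid region. Undo the 80° rotation: the query point maps to (16.996, -4.822) in the un-rotated model frame. The nearest boundary edge runs (0.00, 0.00)→(29.00, 0.00); distance from the point to it = 4.82 mm. The point is not inside any of the regions above, so it lies outside the cross-section (4.82 mm from the nearest boundary).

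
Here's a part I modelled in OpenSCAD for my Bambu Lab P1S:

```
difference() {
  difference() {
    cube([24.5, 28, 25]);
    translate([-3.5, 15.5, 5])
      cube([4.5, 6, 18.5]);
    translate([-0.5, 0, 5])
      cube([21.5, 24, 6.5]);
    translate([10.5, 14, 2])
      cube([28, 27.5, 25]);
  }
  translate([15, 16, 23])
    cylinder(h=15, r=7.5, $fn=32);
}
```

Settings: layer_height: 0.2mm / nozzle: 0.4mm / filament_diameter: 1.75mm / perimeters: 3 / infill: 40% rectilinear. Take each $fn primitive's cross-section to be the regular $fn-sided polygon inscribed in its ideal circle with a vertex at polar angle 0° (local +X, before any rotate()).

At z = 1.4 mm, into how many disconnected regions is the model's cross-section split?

1

At z = 1.4 mm: the 24.5×28 cube contributes its full rectangle; the cube at (-3.5, 15.5) is not intersected at this z (z outside [5, 23.5]); the cube at (-0.5, 0) is absent (z outside [5, 11.5]); the cube at (10.5, 14) does not reach this height (z outside [2, 27]); After the difference (first − rest): none of the subtracted shapes is present at this height, so the 24.5×28 cube is unchanged — 1 connected region; the cylinder at (15, 16) is not intersected at this z (z outside [23, 38]); Subtracting the remaining from the first: none of the subtracted shapes is present at this height, so that combined region is unchanged — 1 connected region. The result has 1 disconnected region.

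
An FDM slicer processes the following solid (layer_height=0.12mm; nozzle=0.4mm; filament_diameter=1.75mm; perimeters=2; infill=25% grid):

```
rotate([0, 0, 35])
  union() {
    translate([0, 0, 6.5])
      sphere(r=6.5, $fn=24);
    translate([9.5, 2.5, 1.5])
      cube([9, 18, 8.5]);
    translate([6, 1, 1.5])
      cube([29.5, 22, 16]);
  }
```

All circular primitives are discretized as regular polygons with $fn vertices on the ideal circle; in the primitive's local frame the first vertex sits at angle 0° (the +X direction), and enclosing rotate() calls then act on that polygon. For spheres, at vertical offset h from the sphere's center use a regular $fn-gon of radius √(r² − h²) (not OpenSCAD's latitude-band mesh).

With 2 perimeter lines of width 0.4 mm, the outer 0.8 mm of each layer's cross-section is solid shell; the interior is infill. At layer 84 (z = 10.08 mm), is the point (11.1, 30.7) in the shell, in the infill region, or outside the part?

infill

At z = 10.08 mm: the sphere: section is a regular 24-gon, circumradius = √(r²−h²) = √(6.5²−3.58²) = 5.425; the cube at (9.5, 2.5) is absent (z outside [1.5, 10]); the cube at (6, 1) is present — its section is the full 29.5×22 rectangle; Combining (union): the 2 present regions are separate (no shared area or edge), so areas and boundary lengths simply add and each stays a separate island — 2 connected regions; (rotated 35° about Z; rotation is an isometry so areas/perimeters/island counts are preserved). Overall, the cross-section has 2 separate islands. Undo the 35° rotation: the query point maps to (26.701, 18.781) in the un-rotated model frame. The nearest boundary edge runs (6.00, 23.00)→(35.50, 23.00); distance from the point to it = 4.22 mm. (Shell/infill is judged within the island containing the point — the largest one.) The point is inside the cross-section and 4.22 mm from the nearest boundary — more than the 0.8 mm shell width (2 × 0.4), so it's in the infill interior.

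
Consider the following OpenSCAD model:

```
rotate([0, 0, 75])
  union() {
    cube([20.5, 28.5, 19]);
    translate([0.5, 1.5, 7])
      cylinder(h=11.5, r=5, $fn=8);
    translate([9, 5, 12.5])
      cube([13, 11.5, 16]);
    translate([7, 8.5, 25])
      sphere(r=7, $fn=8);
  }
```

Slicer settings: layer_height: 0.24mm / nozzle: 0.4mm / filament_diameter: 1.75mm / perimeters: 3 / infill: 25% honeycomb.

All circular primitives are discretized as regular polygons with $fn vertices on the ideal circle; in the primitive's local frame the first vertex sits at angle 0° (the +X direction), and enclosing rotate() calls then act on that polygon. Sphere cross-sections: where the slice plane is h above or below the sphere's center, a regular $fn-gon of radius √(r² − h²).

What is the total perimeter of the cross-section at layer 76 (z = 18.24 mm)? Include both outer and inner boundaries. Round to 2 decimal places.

110.62 mm

At z = 18.24 mm: the cube (footprint 20.5×28.5) is included at this height (perimeter 98.00 mm); the cylinder at (0.5, 1.5): section is a regular 8-gon, circumradius r=5 (perimeter = 2·8·5.000·sin(180°/8) = 30.61 mm); the 13×11.5 cube at (9, 5) contributes its full rectangle (perimeter 49.00 mm); the sphere at (7, 8.5): section is a regular 8-gon, circumradius = √(r²−h²) = √(7²−6.76²) = 1.817 (perimeter = 2·8·1.817·sin(180°/8) = 11.13 mm); Merging all regions: the regions partially overlap (shared area 169.50 mm²), so the edge portions inside another operand are dropped and the merged outline is re-measured after clipping — boundary = 110.62 mm; (whole slice rotated 75° about Z — lengths, areas and connectivity unchanged). Overall, the cross-section is a single solid region. Total boundary length (outer) = 110.62 mm.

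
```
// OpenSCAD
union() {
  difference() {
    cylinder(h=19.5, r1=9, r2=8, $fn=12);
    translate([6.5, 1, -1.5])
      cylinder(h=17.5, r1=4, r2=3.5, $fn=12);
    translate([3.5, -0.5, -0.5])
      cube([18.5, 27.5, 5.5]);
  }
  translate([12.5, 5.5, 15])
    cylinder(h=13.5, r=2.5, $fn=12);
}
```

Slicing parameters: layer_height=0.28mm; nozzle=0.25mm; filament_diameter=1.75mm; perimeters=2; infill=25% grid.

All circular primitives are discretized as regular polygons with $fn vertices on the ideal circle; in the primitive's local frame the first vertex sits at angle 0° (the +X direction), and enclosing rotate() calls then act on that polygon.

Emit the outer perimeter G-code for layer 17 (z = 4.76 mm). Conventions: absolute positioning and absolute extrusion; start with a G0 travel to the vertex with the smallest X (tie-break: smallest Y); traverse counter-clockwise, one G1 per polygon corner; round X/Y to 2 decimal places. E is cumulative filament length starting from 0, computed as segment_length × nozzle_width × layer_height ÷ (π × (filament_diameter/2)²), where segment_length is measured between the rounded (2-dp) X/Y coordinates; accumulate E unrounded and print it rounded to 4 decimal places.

At z = 4.76 mm: the cone (r1=9→r2=8) has section circumradius 8.756 here — a regular 12-gon; the cone at (6.5, 1) (r1=4→r2=3.5) has section circumradius 3.821 here — a regular 12-gon; the cube at (3.5, -0.5) is present — its section is the full 18.5×27.5 rectangle; Taking the first minus the rest: starting from the cone, the cone at (6.5, 1) partially overlaps it — only the 34.49 mm² overlap (of its 43.80 mm²) is removed, clipping the outline; the 18.5×27.5 cube at (3.5, -0.5) partially overlaps it — only the 8.06 mm² overlap (of its 508.75 mm²) is removed, clipping the outline — 1 connected region; the cylinder at (12.5, 5.5) is not intersected at this z (z outside [15, 28.5]); Combining (union): only that combined region is present, so the union is just that shape — 1 connected region. The outline is a single polygon with 17 vertices. Extrusion per mm of travel: 0.25 × 0.28 / (π × 0.875²) = 0.029103. Accumulating E over each segment gives final E = 1.6463.

G0 X-8.76 Y0.00 Z4.76
G1 X-7.58 Y-4.38 E0.1320
G1 X-4.38 Y-7.58 E0.2637
G1 X0.00 Y-8.76 E0.3957
G1 X4.38 Y-7.58 E0.5277
G1 X7.58 Y-4.38 E0.6594
G1 X8.12 Y-2.39 E0.7195
G1 X6.50 Y-2.82 E0.7682
G1 X4.59 Y-2.31 E0.8258
G1 X3.19 Y-0.91 E0.8834
G1 X2.68 Y1.00 E0.9409
G1 X3.19 Y2.91 E0.9985
G1 X3.50 Y3.22 E1.0112
G1 X3.50 Y7.82 E1.1451
G1 X0.00 Y8.76 E1.2506
G1 X-4.38 Y7.58 E1.3826
G1 X-7.58 Y4.38 E1.5143
G1 X-8.76 Y0.00 E1.6463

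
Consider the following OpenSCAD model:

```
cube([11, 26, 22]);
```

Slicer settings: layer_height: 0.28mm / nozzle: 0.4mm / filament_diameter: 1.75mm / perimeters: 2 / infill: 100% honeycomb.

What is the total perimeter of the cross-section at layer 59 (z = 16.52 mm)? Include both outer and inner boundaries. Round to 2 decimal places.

74.00 mm

At z = 16.52 mm: the 11×26 cube contributes its full rectangle (perimeter 74.00 mm). Overall, the cross-section is a single solid region. Total boundary length (outer) = 74.00 mm.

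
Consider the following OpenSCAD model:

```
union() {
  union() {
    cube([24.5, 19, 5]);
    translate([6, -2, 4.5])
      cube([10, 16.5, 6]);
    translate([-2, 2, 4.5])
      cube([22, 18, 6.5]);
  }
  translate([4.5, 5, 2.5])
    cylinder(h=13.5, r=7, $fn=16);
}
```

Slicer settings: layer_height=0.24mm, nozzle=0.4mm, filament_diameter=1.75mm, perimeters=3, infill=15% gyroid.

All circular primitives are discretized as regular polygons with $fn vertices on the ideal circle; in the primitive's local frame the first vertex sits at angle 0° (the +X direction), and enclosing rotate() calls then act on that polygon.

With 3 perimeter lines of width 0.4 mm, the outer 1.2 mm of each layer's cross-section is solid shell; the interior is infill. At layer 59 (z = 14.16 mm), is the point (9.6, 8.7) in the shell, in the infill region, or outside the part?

shell

At z = 14.16 mm: the cube does not reach this height (z outside [0, 5]); the cube at (6, -2) does not reach this height (z outside [4.5, 10.5]); the cube at (-2, 2) is not intersected at this z (z outside [4.5, 11]); Taking the union: nothing is present at this height; the r=7 cylinder at (4.5, 5) gives a regular 16-gon of circumradius 7 (constant along its height); Combining (union): only the r=7 cylinder at (4.5, 5) is present, so the union is just that shape — 1 connected region. Overall, the cross-section is a single solid region. The nearest boundary edge runs (10.97, 7.68)→(9.45, 9.95); distance from the point to it = 0.57 mm. The point is inside the cross-section, 0.57 mm from the nearest boundary — within the 1.2 mm shell band (3 × 0.4).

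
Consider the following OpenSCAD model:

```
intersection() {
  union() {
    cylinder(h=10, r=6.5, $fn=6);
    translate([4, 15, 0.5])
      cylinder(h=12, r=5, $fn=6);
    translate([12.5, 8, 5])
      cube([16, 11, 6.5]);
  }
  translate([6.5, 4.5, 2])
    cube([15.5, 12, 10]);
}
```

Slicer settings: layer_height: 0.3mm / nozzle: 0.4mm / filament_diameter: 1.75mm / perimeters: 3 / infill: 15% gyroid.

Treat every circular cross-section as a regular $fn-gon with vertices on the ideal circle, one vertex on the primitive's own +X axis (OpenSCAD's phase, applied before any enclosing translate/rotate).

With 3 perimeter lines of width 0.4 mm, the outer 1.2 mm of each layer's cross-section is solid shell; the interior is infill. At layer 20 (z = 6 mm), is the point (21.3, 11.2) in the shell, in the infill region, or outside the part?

At z = 6 mm: the r=6.5 cylinder contributes a regular 6-gon of circumradius 6.5; the r=5 cylinder at (4, 15) gives a regular 6-gon of circumradius 5 (constant along its height); the cube at (12.5, 8) (footprint 16×11) is included at this height; Merging all regions: the 3 present regions are separate (no shared area or edge), so areas and boundary lengths simply add and each stays a separate island — 3 connected regions; the 15.5×12 cube at (6.5, 4.5) contributes its full rectangle; Taking the intersection: the 15.5×12 cube at (6.5, 4.5) partially overlaps the result so far; clipping to the common part keeps 89.26 mm² — 2 connected regions. Overall, the cross-section has 2 separate islands. The nearest boundary edge runs (22.00, 16.50)→(22.00, 8.00); distance from the point to it = 0.70 mm. (Shell/infill is judged within the island containing the point — the largest one.) The point is inside the cross-section, 0.70 mm from the nearest boundary — within the 1.2 mm shell band (3 × 0.4).

shell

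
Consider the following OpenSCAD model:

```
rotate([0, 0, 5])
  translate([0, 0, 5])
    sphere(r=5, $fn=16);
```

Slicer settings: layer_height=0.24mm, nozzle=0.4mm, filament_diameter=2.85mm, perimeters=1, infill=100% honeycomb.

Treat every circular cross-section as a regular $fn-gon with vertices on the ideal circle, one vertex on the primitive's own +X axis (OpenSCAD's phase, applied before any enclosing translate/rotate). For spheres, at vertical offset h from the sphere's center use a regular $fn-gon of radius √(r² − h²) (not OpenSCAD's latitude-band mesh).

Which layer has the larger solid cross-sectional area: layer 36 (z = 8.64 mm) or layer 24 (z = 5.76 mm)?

layer 24 (z = 5.76 mm)

Layer 36 (z = 8.64): the sphere: section is a regular 16-gon, circumradius = √(r²−h²) = √(5²−3.64²) = 3.428 (area = (16/2)·3.428²·sin(360°/16) = 35.97 mm²); (whole slice rotated 5° about Z — lengths, areas and connectivity unchanged). So its area = 35.97 mm². Layer 24 (z = 5.76): the r=5 sphere contributes a regular 16-gon of circumradius √(5²−0.76²) = 4.942 (area = (16/2)·4.942²·sin(360°/16) = 74.77 mm²); (whole slice rotated 5° about Z — lengths, areas and connectivity unchanged). So its area = 74.77 mm². Layer 24 is larger (74.77 vs 35.97 mm²).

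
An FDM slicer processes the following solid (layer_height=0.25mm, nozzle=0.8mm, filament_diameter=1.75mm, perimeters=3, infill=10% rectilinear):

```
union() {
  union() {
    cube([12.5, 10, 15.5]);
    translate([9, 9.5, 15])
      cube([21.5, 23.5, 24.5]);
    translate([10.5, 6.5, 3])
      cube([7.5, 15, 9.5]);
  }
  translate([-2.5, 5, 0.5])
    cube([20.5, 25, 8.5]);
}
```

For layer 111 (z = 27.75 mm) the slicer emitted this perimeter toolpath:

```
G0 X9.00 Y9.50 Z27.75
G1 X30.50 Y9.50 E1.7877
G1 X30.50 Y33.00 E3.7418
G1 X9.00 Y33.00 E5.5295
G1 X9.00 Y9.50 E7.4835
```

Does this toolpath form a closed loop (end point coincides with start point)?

Start point (G0): (9.00, 9.50). End point (last G1): the path returns to the start — closed.

yes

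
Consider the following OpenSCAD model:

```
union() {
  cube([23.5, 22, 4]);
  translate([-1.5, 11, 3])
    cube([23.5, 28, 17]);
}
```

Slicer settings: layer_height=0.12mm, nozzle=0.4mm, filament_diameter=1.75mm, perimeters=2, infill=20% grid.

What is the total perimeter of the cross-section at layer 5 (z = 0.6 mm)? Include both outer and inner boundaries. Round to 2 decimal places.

91.00 mm

At z = 0.6 mm: the cube (footprint 23.5×22) is included at this height (perimeter 91.00 mm); the cube at (-1.5, 11) is absent (z outside [3, 20]); Taking the union: only the 23.5×22 cube is present, so the union is just that shape — boundary = 91.00 mm. Overall, the cross-section is a single solid region. Total boundary length (outer) = 91.00 mm.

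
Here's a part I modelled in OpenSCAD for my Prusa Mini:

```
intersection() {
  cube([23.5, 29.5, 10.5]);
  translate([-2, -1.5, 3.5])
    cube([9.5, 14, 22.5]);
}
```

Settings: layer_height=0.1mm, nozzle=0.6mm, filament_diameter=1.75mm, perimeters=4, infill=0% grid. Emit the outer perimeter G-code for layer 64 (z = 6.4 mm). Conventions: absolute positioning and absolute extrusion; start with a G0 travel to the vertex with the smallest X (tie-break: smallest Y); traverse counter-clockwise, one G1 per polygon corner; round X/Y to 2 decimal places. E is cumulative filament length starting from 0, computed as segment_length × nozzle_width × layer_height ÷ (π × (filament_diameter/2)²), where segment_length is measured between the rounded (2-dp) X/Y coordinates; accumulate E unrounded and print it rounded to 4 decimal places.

At z = 6.4 mm: the 23.5×29.5 cube contributes its full rectangle; the 9.5×14 cube at (-2, -1.5) contributes its full rectangle; Taking the intersection: the 9.5×14 cube at (-2, -1.5) partially overlaps the 23.5×29.5 cube; clipping to the common part keeps 93.75 mm² — 1 connected region. The outline is a single polygon with 4 vertices. Extrusion per mm of travel: 0.6 × 0.1 / (π × 0.875²) = 0.024945. Accumulating E over each segment gives final E = 0.9978.

G0 X0.00 Y0.00 Z6.40
G1 X7.50 Y0.00 E0.1871
G1 X7.50 Y12.50 E0.4989
G1 X0.00 Y12.50 E0.6860
G1 X0.00 Y0.00 E0.9978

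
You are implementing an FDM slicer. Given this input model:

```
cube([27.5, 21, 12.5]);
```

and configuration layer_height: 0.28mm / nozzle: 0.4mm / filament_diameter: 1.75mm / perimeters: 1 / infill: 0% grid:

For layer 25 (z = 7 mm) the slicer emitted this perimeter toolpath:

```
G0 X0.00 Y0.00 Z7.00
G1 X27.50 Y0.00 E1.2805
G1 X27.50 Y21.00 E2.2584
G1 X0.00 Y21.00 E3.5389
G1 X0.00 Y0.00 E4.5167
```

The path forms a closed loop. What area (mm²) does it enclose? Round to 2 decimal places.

Apply the shoelace formula to the sequence of (X, Y) vertices; enclosed area = 577.50 mm².

577.50 mm²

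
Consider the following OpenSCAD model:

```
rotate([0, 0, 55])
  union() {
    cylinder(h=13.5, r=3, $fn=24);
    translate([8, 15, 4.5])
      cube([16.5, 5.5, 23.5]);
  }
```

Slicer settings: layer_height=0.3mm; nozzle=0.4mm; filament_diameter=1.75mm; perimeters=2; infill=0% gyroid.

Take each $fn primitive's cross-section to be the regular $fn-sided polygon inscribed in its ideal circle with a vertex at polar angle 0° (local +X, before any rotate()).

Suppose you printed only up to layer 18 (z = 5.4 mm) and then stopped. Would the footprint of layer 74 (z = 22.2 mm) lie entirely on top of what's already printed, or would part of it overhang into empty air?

entirely on top

Compare the two slices. At z = 5.4: the cylinder: section is a regular 24-gon, circumradius r=3 (area = (24/2)·3.000²·sin(360°/24) = 27.95 mm²); the 16.5×5.5 cube at (8, 15) contributes its full rectangle (area 90.75 mm²); Merging all regions: the 2 present regions are separate (no shared area or edge), so areas and boundary lengths simply add and each stays a separate island — area = 118.70 mm²; (whole slice rotated 55° about Z — lengths, areas and connectivity unchanged). At z = 22.2: the cylinder is not intersected at this z (z outside [0, 13.5]); the 16.5×5.5 cube at (8, 15) contributes its full rectangle (area 90.75 mm²); Merging all regions: only the 16.5×5.5 cube at (8, 15) is present, so the union is just that shape — area = 90.75 mm²; (whole slice rotated 55° about Z — lengths, areas and connectivity unchanged). Checking containment: the cross-section at z = 22.2 is a subset of the cross-section at z = 5.4.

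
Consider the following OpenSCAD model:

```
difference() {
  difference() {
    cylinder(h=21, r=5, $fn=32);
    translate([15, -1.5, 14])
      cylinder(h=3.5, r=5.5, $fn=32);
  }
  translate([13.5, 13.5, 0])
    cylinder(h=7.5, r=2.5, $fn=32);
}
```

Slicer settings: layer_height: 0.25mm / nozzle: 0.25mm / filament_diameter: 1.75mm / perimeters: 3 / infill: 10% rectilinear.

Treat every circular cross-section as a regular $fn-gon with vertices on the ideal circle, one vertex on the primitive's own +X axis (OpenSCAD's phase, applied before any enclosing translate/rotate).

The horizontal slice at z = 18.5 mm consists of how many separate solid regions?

At z = 18.5 mm: the r=5 cylinder contributes a regular 32-gon of circumradius 5; the cylinder at (15, -1.5) does not reach this height (z outside [14, 17.5]); Taking the first minus the rest: none of the subtracted shapes is present at this height, so the r=5 cylinder is unchanged — 1 connected region; the cylinder at (13.5, 13.5) does not reach this height (z outside [0, 7.5]); After the difference (first − rest): none of the subtracted shapes is present at this height, so the result so far is unchanged — 1 connected region. The result has 1 disconnected region.

1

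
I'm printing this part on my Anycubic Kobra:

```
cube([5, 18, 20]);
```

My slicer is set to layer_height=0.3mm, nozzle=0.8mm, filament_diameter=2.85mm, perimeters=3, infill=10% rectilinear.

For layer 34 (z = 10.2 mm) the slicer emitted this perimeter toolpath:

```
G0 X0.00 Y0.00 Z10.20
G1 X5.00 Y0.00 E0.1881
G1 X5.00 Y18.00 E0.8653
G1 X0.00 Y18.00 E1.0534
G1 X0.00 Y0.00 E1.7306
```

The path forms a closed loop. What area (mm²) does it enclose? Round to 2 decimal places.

90.00 mm²

Apply the shoelace formula to the sequence of (X, Y) vertices; enclosed area = 90.00 mm².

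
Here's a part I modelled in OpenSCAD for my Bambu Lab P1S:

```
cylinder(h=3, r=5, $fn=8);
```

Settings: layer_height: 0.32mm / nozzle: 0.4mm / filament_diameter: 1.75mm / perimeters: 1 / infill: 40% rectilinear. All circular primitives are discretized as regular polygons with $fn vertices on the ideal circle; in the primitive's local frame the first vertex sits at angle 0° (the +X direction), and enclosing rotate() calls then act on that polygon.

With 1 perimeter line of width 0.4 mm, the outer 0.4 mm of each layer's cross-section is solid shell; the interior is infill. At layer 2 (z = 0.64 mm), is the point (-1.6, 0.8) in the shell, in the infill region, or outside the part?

infill

At z = 0.64 mm: the cylinder: section is a regular 8-gon, circumradius r=5. Overall, the cross-section is a single solid region. The nearest boundary edge runs (-3.54, 3.54)→(-5.00, 0.00); distance from the point to it = 2.84 mm. The point is inside the cross-section and 2.84 mm from the nearest boundary — more than the 0.4 mm shell width (1 × 0.4), so it's in the infill interior.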